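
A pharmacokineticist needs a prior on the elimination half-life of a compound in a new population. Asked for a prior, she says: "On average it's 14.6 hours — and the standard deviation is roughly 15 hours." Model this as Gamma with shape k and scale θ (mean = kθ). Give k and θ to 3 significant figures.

For Gamma(k, scale θ): mean = kθ, variance = kθ², so CV = 1/√k.
CV = SD/mean = 15/14.6 = 1.027, hence k = 1/CV² = 0.947.
Then θ = mean/k = 14.6/0.947 = 15.4.

k ≈ 0.947, θ ≈ 15.4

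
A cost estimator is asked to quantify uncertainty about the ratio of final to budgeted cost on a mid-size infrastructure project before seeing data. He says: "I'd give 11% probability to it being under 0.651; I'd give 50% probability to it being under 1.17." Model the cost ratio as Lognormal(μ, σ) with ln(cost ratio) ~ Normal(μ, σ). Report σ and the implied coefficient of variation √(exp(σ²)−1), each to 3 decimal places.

If T ~ Lognormal(μ,σ) then ln T ~ Normal(μ,σ), so the p-quantile of ln T is μ + z_p·σ.
ln(0.651) = -0.4292 and ln(1.17) = 0.157; z_{0.11} = -1.227, z_{0.5} = 0.
σ = (0.157 − -0.4292)/(0 − (-1.227)) = 0.478.
μ = -0.4292 − (-1.227)·0.478 = 0.157.
CV = √(exp(σ²)−1) = √(exp(0.2285)−1) = 0.507.

σ ≈ 0.478, CV ≈ 0.507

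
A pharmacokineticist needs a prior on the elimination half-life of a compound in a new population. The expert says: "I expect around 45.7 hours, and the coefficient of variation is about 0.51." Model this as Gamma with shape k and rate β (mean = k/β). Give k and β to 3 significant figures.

For Gamma(k, rate β): mean = k/β, variance = k/β², so CV = 1/√k.
CV = 0.51, hence k = 1/CV² = 3.84.
Then β = k/mean = 3.84/45.7 = 0.0841.

k ≈ 3.84, β ≈ 0.0841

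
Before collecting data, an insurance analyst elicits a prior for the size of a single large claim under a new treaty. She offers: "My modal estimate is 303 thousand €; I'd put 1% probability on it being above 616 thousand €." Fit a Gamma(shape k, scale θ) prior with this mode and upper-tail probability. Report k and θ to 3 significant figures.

k ≈ 10.7, θ ≈ 31.2

Gamma(k,θ) with k>1 has mode (k−1)θ, so θ = 303/(k−1).
Need P(X < 616) = 0.99 with θ tied to k this way. Start at k = 2, θ = 303: P(X<616) ≈ 0.603.
Too low — raise k to concentrate. Iterating converges to k ≈ 10.7.
Then θ = 303/(10.7−1) ≈ 31.2.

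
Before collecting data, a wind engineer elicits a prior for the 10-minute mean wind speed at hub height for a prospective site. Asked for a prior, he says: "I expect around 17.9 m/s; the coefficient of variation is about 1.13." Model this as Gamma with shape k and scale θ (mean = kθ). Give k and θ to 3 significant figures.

k ≈ 0.783, θ ≈ 22.9

For Gamma(k, scale θ): mean = kθ, variance = kθ², so CV = 1/√k.
CV = 1.13, hence k = 1/CV² = 0.783.
Then θ = mean/k = 17.9/0.783 = 22.9.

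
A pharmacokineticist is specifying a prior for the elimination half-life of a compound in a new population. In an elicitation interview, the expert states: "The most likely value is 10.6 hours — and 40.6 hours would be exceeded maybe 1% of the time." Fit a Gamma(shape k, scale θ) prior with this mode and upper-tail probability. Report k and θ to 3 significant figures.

k ≈ 3.35, θ ≈ 4.52

Gamma(k,θ) with k>1 has mode (k−1)θ, so θ = 10.6/(k−1).
Need P(X < 40.6) = 0.99 with θ tied to k this way. Start at k = 2, θ = 10.6: P(X<40.6) ≈ 0.895.
Too low — raise k to concentrate. Iterating converges to k ≈ 3.35.
Then θ = 10.6/(3.35−1) ≈ 4.52.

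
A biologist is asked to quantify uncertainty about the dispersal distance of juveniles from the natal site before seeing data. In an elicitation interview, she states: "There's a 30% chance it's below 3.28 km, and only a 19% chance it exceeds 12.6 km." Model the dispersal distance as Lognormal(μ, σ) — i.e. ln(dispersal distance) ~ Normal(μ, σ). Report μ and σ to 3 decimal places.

μ ≈ 1.691, σ ≈ 0.960

If T ~ Lognormal(μ,σ) then ln T ~ Normal(μ,σ), so the p-quantile of ln T is μ + z_p·σ.
ln(3.28) = 1.188 and ln(12.6) = 2.534; z_{0.3} = -0.5244, z_{0.81} = 0.8779.
σ = (2.534 − 1.188)/(0.8779 − (-0.5244)) = 0.960.
μ = 1.188 − (-0.5244)·0.960 = 1.691.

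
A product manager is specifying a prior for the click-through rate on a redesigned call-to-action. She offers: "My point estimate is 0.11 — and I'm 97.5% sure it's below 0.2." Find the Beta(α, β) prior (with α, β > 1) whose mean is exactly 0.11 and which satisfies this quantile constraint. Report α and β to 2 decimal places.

With mean 0.11 fixed, write α = 0.11s, β = 0.89s where s = α+β.
Need P(θ < 0.2) = 0.975 under Beta(0.11s, 0.89s). Normal approximation: (q−m)/√(m(1−m)/s) ≈ z_{0.975} = 1.96, so s ≈ 0.11·0.89·(1.96)²/(0.2−0.11)² = 46.4.
At s = 46.4: P(θ<0.2) ≈ 0.960. Adjusting to match 0.975 gives s ≈ 59.74.
So α = 0.11·59.74 ≈ 6.57, β = 0.89·59.74 ≈ 53.16.

α ≈ 6.57, β ≈ 53.16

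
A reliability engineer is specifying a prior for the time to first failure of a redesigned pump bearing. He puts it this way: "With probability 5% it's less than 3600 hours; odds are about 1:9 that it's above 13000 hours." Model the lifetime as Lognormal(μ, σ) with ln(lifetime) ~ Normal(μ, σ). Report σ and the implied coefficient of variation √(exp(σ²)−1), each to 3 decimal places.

σ ≈ 0.439, CV ≈ 0.461

If T ~ Lognormal(μ,σ) then ln T ~ Normal(μ,σ), so the p-quantile of ln T is μ + z_p·σ.
ln(3600) = 8.189 and ln(13000) = 9.473; z_{0.05} = -1.645, z_{0.9} = 1.282.
σ = (9.473 − 8.189)/(1.282 − (-1.645)) = 0.439.
μ = 8.189 − (-1.645)·0.439 = 8.910.
CV = √(exp(σ²)−1) = √(exp(0.1925)−1) = 0.461.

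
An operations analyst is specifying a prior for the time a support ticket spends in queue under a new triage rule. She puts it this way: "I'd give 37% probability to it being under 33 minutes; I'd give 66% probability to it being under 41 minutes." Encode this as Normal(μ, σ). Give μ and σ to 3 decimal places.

μ = 36.567, σ = 10.748

The p-quantile of Normal(μ,σ) is μ + z_p·σ, with z_{0.37} = -0.3319 and z_{0.66} = 0.4125.
Eliminate σ: μ = (z₂·x₁ − z₁·x₂)/(z₂ − z₁) = (0.4125·33 − (-0.3319)·41)/0.7443 = 36.567.
Then σ = (x₂ − x₁)/(z₂ − z₁) = (41 − 33)/0.7443 = 10.748.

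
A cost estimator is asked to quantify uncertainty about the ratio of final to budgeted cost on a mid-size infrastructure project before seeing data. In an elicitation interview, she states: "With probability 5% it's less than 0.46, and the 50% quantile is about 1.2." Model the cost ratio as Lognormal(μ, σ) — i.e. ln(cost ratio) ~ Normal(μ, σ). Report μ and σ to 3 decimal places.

μ ≈ 0.182, σ ≈ 0.583

If T ~ Lognormal(μ,σ) then ln T ~ Normal(μ,σ), so the p-quantile of ln T is μ + z_p·σ.
ln(0.46) = -0.7765 and ln(1.2) = 0.1823; z_{0.05} = -1.645, z_{0.5} = 0.
σ = (0.1823 − -0.7765)/(0 − (-1.645)) = 0.583.
μ = -0.7765 − (-1.645)·0.583 = 0.182.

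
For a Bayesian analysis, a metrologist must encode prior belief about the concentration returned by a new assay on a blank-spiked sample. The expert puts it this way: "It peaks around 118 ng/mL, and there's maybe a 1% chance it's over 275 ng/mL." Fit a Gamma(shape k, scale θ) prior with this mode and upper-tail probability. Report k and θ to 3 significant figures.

Gamma(k,θ) with k>1 has mode (k−1)θ, so θ = 118/(k−1).
Need P(X < 275) = 0.99 with θ tied to k this way. Start at k = 2, θ = 118: P(X<275) ≈ 0.676.
Too low — raise k to concentrate. Iterating converges to k ≈ 7.66.
Then θ = 118/(7.66−1) ≈ 17.7.

k ≈ 7.66, θ ≈ 17.7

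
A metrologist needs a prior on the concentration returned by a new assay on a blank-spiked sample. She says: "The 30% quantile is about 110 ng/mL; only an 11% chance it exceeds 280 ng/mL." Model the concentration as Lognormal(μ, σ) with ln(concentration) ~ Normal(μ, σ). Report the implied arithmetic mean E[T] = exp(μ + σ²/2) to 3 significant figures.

If T ~ Lognormal(μ,σ) then ln T ~ Normal(μ,σ), so the p-quantile of ln T is μ + z_p·σ.
ln(110) = 4.7 and ln(280) = 5.635; z_{0.3} = -0.5244, z_{0.89} = 1.227.
σ = (5.635 − 4.7)/(1.227 − (-0.5244)) = 0.534.
μ = 4.7 − (-0.5244)·0.534 = 4.980.
E[T] = exp(μ + σ²/2) = exp(4.980 + 0.1424) = 168 ng/mL.

E[T] ≈ 168 ng/mL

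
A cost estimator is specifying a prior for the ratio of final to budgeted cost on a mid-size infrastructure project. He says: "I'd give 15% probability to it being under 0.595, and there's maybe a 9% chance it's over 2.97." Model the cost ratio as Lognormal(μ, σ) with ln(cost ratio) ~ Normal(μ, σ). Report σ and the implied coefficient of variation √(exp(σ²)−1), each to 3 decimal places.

σ ≈ 0.676, CV ≈ 0.762

If T ~ Lognormal(μ,σ) then ln T ~ Normal(μ,σ), so the p-quantile of ln T is μ + z_p·σ.
ln(0.595) = -0.5192 and ln(2.97) = 1.089; z_{0.15} = -1.036, z_{0.91} = 1.341.
σ = (1.089 − -0.5192)/(1.341 − (-1.036)) = 0.676.
μ = -0.5192 − (-1.036)·0.676 = 0.182.
CV = √(exp(σ²)−1) = √(exp(0.4574)−1) = 0.762.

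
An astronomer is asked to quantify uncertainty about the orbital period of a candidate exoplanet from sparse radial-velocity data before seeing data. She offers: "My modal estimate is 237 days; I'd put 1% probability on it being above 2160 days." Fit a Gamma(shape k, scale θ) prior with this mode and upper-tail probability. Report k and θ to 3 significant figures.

Gamma(k,θ) with k>1 has mode (k−1)θ, so θ = 237/(k−1).
Need P(X < 2160) = 0.99 with θ tied to k this way. Start at k = 2, θ = 237: P(X<2160) ≈ 0.999.
Too high — lower k to spread out. Iterating converges to k ≈ 1.66.
Then θ = 237/(1.66−1) ≈ 361.

k ≈ 1.66, θ ≈ 361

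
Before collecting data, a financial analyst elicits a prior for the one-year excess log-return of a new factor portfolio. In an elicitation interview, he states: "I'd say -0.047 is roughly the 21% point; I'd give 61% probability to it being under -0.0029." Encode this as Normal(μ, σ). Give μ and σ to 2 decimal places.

μ = -0.01, σ = 0.04

The p-quantile of Normal(μ,σ) is μ + z_p·σ, with z_{0.21} = -0.8064 and z_{0.61} = 0.2793.
Eliminate σ: μ = (z₂·x₁ − z₁·x₂)/(z₂ − z₁) = (0.2793·-0.047 − (-0.8064)·-0.0029)/1.086 = -0.01.
Then σ = (x₂ − x₁)/(z₂ − z₁) = (-0.0029 − -0.047)/1.086 = 0.04.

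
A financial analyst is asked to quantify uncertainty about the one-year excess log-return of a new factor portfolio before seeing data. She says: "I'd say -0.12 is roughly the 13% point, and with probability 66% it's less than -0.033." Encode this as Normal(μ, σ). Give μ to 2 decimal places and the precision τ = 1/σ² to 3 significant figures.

The p-quantile of Normal(μ,σ) is μ + z_p·σ, with z_{0.13} = -1.126 and z_{0.66} = 0.4125.
Eliminate σ: μ = (z₂·x₁ − z₁·x₂)/(z₂ − z₁) = (0.4125·-0.12 − (-1.126)·-0.033)/1.539 = -0.06.
Then σ = (x₂ − x₁)/(z₂ − z₁) = (-0.033 − -0.12)/1.539 = 0.06.
Precision τ = 1/σ² = 1/0.05654² = 313.

μ = -0.06, τ = 313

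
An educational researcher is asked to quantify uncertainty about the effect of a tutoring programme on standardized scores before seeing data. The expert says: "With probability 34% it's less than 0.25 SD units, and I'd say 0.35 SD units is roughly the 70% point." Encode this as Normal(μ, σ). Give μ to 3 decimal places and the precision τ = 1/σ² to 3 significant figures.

The p-quantile of Normal(μ,σ) is μ + z_p·σ, with z_{0.34} = -0.4125 and z_{0.7} = 0.5244.
Eliminate σ: μ = (z₂·x₁ − z₁·x₂)/(z₂ − z₁) = (0.5244·0.25 − (-0.4125)·0.35)/0.9369 = 0.294.
Then σ = (x₂ − x₁)/(z₂ − z₁) = (0.35 − 0.25)/0.9369 = 0.107.
Precision τ = 1/σ² = 1/0.1067² = 87.8.

μ = 0.294, τ = 87.8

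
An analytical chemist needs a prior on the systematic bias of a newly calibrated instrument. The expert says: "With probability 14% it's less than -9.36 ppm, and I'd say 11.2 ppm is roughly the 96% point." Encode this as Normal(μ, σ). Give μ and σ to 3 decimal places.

μ = -1.514, σ = 7.262

The p-quantile of Normal(μ,σ) is μ + z_p·σ, with z_{0.14} = -1.08 and z_{0.96} = 1.751.
Eliminate σ: μ = (z₂·x₁ − z₁·x₂)/(z₂ − z₁) = (1.751·-9.36 − (-1.08)·11.2)/2.831 = -1.514.
Then σ = (x₂ − x₁)/(z₂ − z₁) = (11.2 − -9.36)/2.831 = 7.262.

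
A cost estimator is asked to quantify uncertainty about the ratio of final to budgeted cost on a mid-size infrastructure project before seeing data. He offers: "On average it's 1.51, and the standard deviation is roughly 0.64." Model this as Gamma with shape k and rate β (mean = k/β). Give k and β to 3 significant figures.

For Gamma(k, rate β): mean = k/β, variance = k/β², so CV = 1/√k.
CV = SD/mean = 0.64/1.51 = 0.4238, hence k = 1/CV² = 5.57.
Then β = k/mean = 5.57/1.51 = 3.69.

k ≈ 5.57, β ≈ 3.69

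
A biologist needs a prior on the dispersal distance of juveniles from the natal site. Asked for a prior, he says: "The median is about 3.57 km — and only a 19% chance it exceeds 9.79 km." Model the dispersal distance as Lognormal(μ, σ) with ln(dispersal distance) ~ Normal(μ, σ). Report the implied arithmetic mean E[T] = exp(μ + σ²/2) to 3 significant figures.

If T ~ Lognormal(μ,σ) then ln T ~ Normal(μ,σ), so the p-quantile of ln T is μ + z_p·σ.
ln(3.57) = 1.273 and ln(9.79) = 2.281; z_{0.5} = 0, z_{0.81} = 0.8779.
σ = (2.281 − 1.273)/(0.8779 − (0)) = 1.149.
μ = 1.273 − (0)·1.149 = 1.273.
E[T] = exp(μ + σ²/2) = exp(1.273 + 0.6602) = 6.91 km.

E[T] ≈ 6.91 km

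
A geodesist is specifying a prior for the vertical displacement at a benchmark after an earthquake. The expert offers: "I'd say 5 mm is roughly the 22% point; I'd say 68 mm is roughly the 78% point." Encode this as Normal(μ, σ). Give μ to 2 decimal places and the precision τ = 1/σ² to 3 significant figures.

The p-quantile of Normal(μ,σ) is μ + z_p·σ, with z_{0.22} = -0.7722 and z_{0.78} = 0.7722.
Eliminate σ: μ = (z₂·x₁ − z₁·x₂)/(z₂ − z₁) = (0.7722·5 − (-0.7722)·68)/1.544 = 36.50.
Then σ = (x₂ − x₁)/(z₂ − z₁) = (68 − 5)/1.544 = 40.79.
Precision τ = 1/σ² = 1/40.79² = 0.000601.

μ = 36.50, τ = 0.000601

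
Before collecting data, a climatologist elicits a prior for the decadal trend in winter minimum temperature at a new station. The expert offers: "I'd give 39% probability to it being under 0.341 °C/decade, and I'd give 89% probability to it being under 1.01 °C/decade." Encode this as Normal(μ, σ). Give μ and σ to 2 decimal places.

μ = 0.47, σ = 0.44

The p-quantile of Normal(μ,σ) is μ + z_p·σ, with z_{0.39} = -0.2793 and z_{0.89} = 1.227.
Eliminate σ: μ = (z₂·x₁ − z₁·x₂)/(z₂ − z₁) = (1.227·0.341 − (-0.2793)·1.01)/1.506 = 0.47.
Then σ = (x₂ − x₁)/(z₂ − z₁) = (1.01 − 0.341)/1.506 = 0.44.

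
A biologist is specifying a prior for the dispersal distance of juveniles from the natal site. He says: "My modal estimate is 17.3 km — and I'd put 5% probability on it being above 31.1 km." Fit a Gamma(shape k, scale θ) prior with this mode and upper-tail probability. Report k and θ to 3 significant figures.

k ≈ 9.1, θ ≈ 2.14

Gamma(k,θ) with k>1 has mode (k−1)θ, so θ = 17.3/(k−1).
Need P(X < 31.1) = 0.95 with θ tied to k this way. Start at k = 2, θ = 17.3: P(X<31.1) ≈ 0.536.
Too low — raise k to concentrate. Iterating converges to k ≈ 9.1.
Then θ = 17.3/(9.1−1) ≈ 2.14.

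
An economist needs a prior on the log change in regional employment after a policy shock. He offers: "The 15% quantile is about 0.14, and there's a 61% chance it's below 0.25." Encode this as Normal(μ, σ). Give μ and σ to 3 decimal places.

For Normal(μ,σ), the p-quantile is μ + z_p·σ. Here z_{0.15} = -1.036, z_{0.61} = 0.2793.
So 0.14 = μ − 1.036σ and 0.25 = μ + 0.2793σ.
Subtracting: σ = (0.25 − 0.14)/(0.2793 − (-1.036)) = 0.084.
Then μ = 0.14 − (-1.036)·0.084 = 0.227.

μ = 0.227, σ = 0.084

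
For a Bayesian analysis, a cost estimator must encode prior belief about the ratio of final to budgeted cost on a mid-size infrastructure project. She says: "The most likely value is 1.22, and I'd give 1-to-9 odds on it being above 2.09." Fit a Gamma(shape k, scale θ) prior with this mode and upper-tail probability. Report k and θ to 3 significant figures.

k ≈ 7.54, θ ≈ 0.187

Gamma(k,θ) with k>1 has mode (k−1)θ, so θ = 1.22/(k−1).
Need P(X < 2.09) = 0.9 with θ tied to k this way. Start at k = 2, θ = 1.22: P(X<2.09) ≈ 0.511.
Too low — raise k to concentrate. Iterating converges to k ≈ 7.54.
Then θ = 1.22/(7.54−1) ≈ 0.187.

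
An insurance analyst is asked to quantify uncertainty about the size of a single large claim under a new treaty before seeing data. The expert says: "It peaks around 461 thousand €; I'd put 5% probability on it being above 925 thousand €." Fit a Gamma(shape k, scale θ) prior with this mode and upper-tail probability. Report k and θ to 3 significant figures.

Gamma(k,θ) with k>1 has mode (k−1)θ, so θ = 461/(k−1).
Need P(X < 925) = 0.95 with θ tied to k this way. Start at k = 2, θ = 461: P(X<925) ≈ 0.596.
Too low — raise k to concentrate. Iterating converges to k ≈ 6.71.
Then θ = 461/(6.71−1) ≈ 80.7.

k ≈ 6.71, θ ≈ 80.7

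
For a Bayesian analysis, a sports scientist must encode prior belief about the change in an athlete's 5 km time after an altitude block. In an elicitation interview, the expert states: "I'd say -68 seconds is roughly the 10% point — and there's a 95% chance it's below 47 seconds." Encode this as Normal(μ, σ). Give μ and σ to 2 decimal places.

For Normal(μ,σ), the p-quantile is μ + z_p·σ. Here z_{0.1} = -1.282, z_{0.95} = 1.645.
So -68 = μ − 1.282σ and 47 = μ + 1.645σ.
Subtracting: σ = (47 − -68)/(1.645 − (-1.282)) = 39.30.
Then μ = -68 − (-1.282)·39.30 = -17.64.

μ = -17.64, σ = 39.30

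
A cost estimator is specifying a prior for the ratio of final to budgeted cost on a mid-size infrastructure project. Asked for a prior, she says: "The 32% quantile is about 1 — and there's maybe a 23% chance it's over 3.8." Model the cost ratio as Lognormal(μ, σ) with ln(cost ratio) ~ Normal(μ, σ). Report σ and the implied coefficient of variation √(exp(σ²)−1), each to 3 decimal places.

σ ≈ 1.106, CV ≈ 1.550

If T ~ Lognormal(μ,σ) then ln T ~ Normal(μ,σ), so the p-quantile of ln T is μ + z_p·σ.
ln(1) = 0 and ln(3.8) = 1.335; z_{0.32} = -0.4677, z_{0.77} = 0.7388.
σ = (1.335 − 0)/(0.7388 − (-0.4677)) = 1.106.
μ = 0 − (-0.4677)·1.106 = 0.517.
CV = √(exp(σ²)−1) = √(exp(1.2243)−1) = 1.550.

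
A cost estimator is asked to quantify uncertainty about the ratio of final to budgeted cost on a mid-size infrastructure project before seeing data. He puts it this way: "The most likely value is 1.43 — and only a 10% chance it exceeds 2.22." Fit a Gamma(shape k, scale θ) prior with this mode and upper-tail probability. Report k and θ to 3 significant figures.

Gamma(k,θ) with k>1 has mode (k−1)θ, so θ = 1.43/(k−1).
Need P(X < 2.22) = 0.9 with θ tied to k this way. Start at k = 2, θ = 1.43: P(X<2.22) ≈ 0.460.
Too low — raise k to concentrate. Iterating converges to k ≈ 10.7.
Then θ = 1.43/(10.7−1) ≈ 0.148.

k ≈ 10.7, θ ≈ 0.148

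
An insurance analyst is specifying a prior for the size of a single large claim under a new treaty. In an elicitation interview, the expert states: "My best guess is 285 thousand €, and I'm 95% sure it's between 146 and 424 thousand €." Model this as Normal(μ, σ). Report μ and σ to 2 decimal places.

A symmetric 95% interval runs μ ± z·σ with z = 1.96.
Half-width = 139, so σ = 139/1.96 = 70.92.
μ is the stated best guess, 285.00.

μ = 285.00, σ = 70.92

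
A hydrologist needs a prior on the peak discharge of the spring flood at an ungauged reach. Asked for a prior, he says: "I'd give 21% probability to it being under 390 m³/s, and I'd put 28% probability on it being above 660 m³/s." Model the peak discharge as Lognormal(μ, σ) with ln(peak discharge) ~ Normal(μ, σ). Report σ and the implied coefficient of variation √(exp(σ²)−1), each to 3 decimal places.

If T ~ Lognormal(μ,σ) then ln T ~ Normal(μ,σ), so the p-quantile of ln T is μ + z_p·σ.
ln(390) = 5.966 and ln(660) = 6.492; z_{0.21} = -0.8064, z_{0.72} = 0.5828.
σ = (6.492 − 5.966)/(0.5828 − (-0.8064)) = 0.379.
μ = 5.966 − (-0.8064)·0.379 = 6.272.
CV = √(exp(σ²)−1) = √(exp(0.1434)−1) = 0.393.

σ ≈ 0.379, CV ≈ 0.393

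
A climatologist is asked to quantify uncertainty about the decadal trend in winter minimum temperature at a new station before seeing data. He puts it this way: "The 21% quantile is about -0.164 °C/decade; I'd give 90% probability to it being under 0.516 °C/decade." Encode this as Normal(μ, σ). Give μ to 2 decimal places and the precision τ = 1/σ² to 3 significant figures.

μ = 0.10, τ = 9.43

The p-quantile of Normal(μ,σ) is μ + z_p·σ, with z_{0.21} = -0.8064 and z_{0.9} = 1.282.
Eliminate σ: μ = (z₂·x₁ − z₁·x₂)/(z₂ − z₁) = (1.282·-0.164 − (-0.8064)·0.516)/2.088 = 0.10.
Then σ = (x₂ − x₁)/(z₂ − z₁) = (0.516 − -0.164)/2.088 = 0.33.
Precision τ = 1/σ² = 1/0.3257² = 9.43.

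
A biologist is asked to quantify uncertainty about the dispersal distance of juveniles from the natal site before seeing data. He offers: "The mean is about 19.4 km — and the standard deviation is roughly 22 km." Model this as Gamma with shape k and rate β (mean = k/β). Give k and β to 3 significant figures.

k ≈ 0.778, β ≈ 0.0401

For Gamma(k, rate β): mean = k/β, variance = k/β², so CV = 1/√k.
CV = SD/mean = 22/19.4 = 1.134, hence k = 1/CV² = 0.778.
Then β = k/mean = 0.778/19.4 = 0.0401.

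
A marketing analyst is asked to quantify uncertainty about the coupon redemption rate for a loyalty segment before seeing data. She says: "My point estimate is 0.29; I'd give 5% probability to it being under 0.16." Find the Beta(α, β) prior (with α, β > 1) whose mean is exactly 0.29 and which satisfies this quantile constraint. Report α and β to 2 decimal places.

With mean 0.29 fixed, write α = 0.29s, β = 0.71s where s = α+β.
Need P(θ < 0.16) = 0.05 under Beta(0.29s, 0.71s). Normal approximation: (q−m)/√(m(1−m)/s) ≈ z_{0.05} = -1.64, so s ≈ 0.29·0.71·(-1.64)²/(0.16−0.29)² = 33.0.
At s = 33.0: P(θ<0.16) ≈ 0.036. Adjusting to match 0.05 gives s ≈ 27.86.
So α = 0.29·27.86 ≈ 8.08, β = 0.71·27.86 ≈ 19.78.

α ≈ 8.08, β ≈ 19.78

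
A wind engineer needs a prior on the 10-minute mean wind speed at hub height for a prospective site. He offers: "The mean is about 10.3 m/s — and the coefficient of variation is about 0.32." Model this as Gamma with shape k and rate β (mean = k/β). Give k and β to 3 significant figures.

For Gamma(k, rate β): mean = k/β, variance = k/β², so CV = 1/√k.
CV = 0.32, hence k = 1/CV² = 9.77.
Then β = k/mean = 9.77/10.3 = 0.948.

k ≈ 9.77, β ≈ 0.948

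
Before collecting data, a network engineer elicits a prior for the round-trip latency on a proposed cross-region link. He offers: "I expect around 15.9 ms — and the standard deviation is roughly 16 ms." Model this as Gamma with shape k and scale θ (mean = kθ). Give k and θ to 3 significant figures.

For Gamma(k, scale θ): mean = kθ, variance = kθ², so CV = 1/√k.
CV = SD/mean = 16/15.9 = 1.006, hence k = 1/CV² = 0.988.
Then θ = mean/k = 15.9/0.988 = 16.1.

k ≈ 0.988, θ ≈ 16.1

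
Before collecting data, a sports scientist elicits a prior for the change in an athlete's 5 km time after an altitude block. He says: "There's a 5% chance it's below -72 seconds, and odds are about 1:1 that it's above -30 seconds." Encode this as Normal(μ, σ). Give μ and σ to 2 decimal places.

μ = -30.00, σ = 25.53

For Normal(μ,σ), the p-quantile is μ + z_p·σ. Here z_{0.05} = -1.645, z_{0.5} = 0.
So -72 = μ − 1.645σ and -30 = μ + 0σ.
Subtracting: σ = (-30 − -72)/(0 − (-1.645)) = 25.53.
Then μ = -72 − (-1.645)·25.53 = -30.00.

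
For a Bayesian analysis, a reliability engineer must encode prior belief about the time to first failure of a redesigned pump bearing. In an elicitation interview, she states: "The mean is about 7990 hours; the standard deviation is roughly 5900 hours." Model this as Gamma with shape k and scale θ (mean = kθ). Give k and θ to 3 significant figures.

For Gamma(k, scale θ): mean = kθ, variance = kθ², so CV = 1/√k.
CV = SD/mean = 5900/7990 = 0.7384, hence k = 1/CV² = 1.83.
Then θ = mean/k = 7990/1.83 = 4360.

k ≈ 1.83, θ ≈ 4360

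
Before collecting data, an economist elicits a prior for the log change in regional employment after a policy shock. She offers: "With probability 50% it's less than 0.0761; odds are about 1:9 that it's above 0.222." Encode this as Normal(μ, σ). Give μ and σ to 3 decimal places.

μ = 0.076, σ = 0.114

The p-quantile of Normal(μ,σ) is μ + z_p·σ, with z_{0.5} = 0 and z_{0.9} = 1.282.
Eliminate σ: μ = (z₂·x₁ − z₁·x₂)/(z₂ − z₁) = (1.282·0.0761 − (0)·0.222)/1.282 = 0.076.
Then σ = (x₂ − x₁)/(z₂ − z₁) = (0.222 − 0.0761)/1.282 = 0.114.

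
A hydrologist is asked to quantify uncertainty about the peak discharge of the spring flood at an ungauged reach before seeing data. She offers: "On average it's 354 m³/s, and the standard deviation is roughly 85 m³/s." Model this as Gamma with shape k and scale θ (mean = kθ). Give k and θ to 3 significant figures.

For Gamma(k, scale θ): mean = kθ, variance = kθ², so CV = 1/√k.
CV = SD/mean = 85/354 = 0.2401, hence k = 1/CV² = 17.3.
Then θ = mean/k = 354/17.3 = 20.4.

k ≈ 17.3, θ ≈ 20.4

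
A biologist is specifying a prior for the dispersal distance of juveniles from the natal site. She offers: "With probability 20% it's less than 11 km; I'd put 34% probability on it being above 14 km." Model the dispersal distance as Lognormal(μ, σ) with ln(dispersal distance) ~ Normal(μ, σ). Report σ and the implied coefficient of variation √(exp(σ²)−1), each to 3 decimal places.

If T ~ Lognormal(μ,σ) then ln T ~ Normal(μ,σ), so the p-quantile of ln T is μ + z_p·σ.
ln(11) = 2.398 and ln(14) = 2.639; z_{0.2} = -0.8416, z_{0.66} = 0.4125.
σ = (2.639 − 2.398)/(0.4125 − (-0.8416)) = 0.192.
μ = 2.398 − (-0.8416)·0.192 = 2.560.
CV = √(exp(σ²)−1) = √(exp(0.0370)−1) = 0.194.

σ ≈ 0.192, CV ≈ 0.194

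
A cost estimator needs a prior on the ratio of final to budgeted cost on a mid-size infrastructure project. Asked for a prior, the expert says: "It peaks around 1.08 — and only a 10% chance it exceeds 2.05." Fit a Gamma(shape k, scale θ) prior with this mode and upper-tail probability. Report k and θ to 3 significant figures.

Gamma(k,θ) with k>1 has mode (k−1)θ, so θ = 1.08/(k−1).
Need P(X < 2.05) = 0.9 with θ tied to k this way. Start at k = 2, θ = 1.08: P(X<2.05) ≈ 0.566.
Too low — raise k to concentrate. Iterating converges to k ≈ 5.65.
Then θ = 1.08/(5.65−1) ≈ 0.232.

k ≈ 5.65, θ ≈ 0.232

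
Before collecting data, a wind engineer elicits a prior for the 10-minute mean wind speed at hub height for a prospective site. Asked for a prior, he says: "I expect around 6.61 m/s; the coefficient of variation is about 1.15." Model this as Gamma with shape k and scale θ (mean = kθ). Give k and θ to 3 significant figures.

k ≈ 0.756, θ ≈ 8.74

For Gamma(k, scale θ): mean = kθ, variance = kθ², so CV = 1/√k.
CV = 1.15, hence k = 1/CV² = 0.756.
Then θ = mean/k = 6.61/0.756 = 8.74.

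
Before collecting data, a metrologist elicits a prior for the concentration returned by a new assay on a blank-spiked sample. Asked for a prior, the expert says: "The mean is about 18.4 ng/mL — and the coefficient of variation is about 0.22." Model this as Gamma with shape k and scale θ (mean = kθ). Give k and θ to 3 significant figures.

k ≈ 20.7, θ ≈ 0.891

For Gamma(k, scale θ): mean = kθ, variance = kθ², so CV = 1/√k.
CV = 0.22, hence k = 1/CV² = 20.7.
Then θ = mean/k = 18.4/20.7 = 0.891.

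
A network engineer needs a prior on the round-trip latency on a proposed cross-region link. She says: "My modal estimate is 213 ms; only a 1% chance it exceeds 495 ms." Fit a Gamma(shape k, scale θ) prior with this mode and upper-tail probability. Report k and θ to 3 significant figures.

k ≈ 7.7, θ ≈ 31.8

Gamma(k,θ) with k>1 has mode (k−1)θ, so θ = 213/(k−1).
Need P(X < 495) = 0.99 with θ tied to k this way. Start at k = 2, θ = 213: P(X<495) ≈ 0.675.
Too low — raise k to concentrate. Iterating converges to k ≈ 7.7.
Then θ = 213/(7.7−1) ≈ 31.8.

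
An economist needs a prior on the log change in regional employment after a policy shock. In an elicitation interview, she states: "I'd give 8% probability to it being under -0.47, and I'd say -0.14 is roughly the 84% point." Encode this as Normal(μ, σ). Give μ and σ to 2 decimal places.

μ = -0.28, σ = 0.14

For Normal(μ,σ), the p-quantile is μ + z_p·σ. Here z_{0.08} = -1.405, z_{0.84} = 0.9945.
So -0.47 = μ − 1.405σ and -0.14 = μ + 0.9945σ.
Subtracting: σ = (-0.14 − -0.47)/(0.9945 − (-1.405)) = 0.14.
Then μ = -0.47 − (-1.405)·0.14 = -0.28.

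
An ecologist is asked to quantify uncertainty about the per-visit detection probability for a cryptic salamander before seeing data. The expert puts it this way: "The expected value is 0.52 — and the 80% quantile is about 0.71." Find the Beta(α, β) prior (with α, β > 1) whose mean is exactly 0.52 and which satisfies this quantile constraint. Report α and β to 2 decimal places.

With mean 0.52 fixed, write α = 0.52s, β = 0.48s where s = α+β.
Need P(θ < 0.71) = 0.8 under Beta(0.52s, 0.48s). Normal approximation: (q−m)/√(m(1−m)/s) ≈ z_{0.8} = 0.842, so s ≈ 0.52·0.48·(0.842)²/(0.71−0.52)² = 4.9.
At s = 4.9: P(θ<0.71) ≈ 0.797. Adjusting to match 0.8 gives s ≈ 5.03.
So α = 0.52·5.03 ≈ 2.61, β = 0.48·5.03 ≈ 2.41.

α ≈ 2.61, β ≈ 2.41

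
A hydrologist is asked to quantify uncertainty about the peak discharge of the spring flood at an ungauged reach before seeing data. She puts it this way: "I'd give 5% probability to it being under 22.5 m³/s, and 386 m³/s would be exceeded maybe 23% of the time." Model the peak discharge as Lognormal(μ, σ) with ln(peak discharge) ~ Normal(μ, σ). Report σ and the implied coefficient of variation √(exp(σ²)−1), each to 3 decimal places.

If T ~ Lognormal(μ,σ) then ln T ~ Normal(μ,σ), so the p-quantile of ln T is μ + z_p·σ.
ln(22.5) = 3.114 and ln(386) = 5.956; z_{0.05} = -1.645, z_{0.77} = 0.7388.
σ = (5.956 − 3.114)/(0.7388 − (-1.645)) = 1.192.
μ = 3.114 − (-1.645)·1.192 = 5.075.
CV = √(exp(σ²)−1) = √(exp(1.4218)−1) = 1.773.

σ ≈ 1.192, CV ≈ 1.773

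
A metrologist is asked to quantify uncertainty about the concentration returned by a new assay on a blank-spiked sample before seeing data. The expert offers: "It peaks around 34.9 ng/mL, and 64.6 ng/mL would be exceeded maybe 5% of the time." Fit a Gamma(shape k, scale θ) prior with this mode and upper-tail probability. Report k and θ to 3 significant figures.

Gamma(k,θ) with k>1 has mode (k−1)θ, so θ = 34.9/(k−1).
Need P(X < 64.6) = 0.95 with θ tied to k this way. Start at k = 2, θ = 34.9: P(X<64.6) ≈ 0.552.
Too low — raise k to concentrate. Iterating converges to k ≈ 8.34.
Then θ = 34.9/(8.34−1) ≈ 4.75.

k ≈ 8.34, θ ≈ 4.75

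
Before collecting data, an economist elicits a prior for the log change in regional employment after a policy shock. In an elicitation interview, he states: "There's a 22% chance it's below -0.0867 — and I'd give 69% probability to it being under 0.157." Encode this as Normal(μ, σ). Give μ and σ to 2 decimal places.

μ = 0.06, σ = 0.19

For Normal(μ,σ), the p-quantile is μ + z_p·σ. Here z_{0.22} = -0.7722, z_{0.69} = 0.4959.
So -0.0867 = μ − 0.7722σ and 0.157 = μ + 0.4959σ.
Subtracting: σ = (0.157 − -0.0867)/(0.4959 − (-0.7722)) = 0.19.
Then μ = -0.0867 − (-0.7722)·0.19 = 0.06.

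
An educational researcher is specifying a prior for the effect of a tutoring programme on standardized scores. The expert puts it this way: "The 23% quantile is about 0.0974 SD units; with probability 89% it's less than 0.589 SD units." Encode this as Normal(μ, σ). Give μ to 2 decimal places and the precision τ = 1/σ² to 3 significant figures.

The p-quantile of Normal(μ,σ) is μ + z_p·σ, with z_{0.23} = -0.7388 and z_{0.89} = 1.227.
Eliminate σ: μ = (z₂·x₁ − z₁·x₂)/(z₂ − z₁) = (1.227·0.0974 − (-0.7388)·0.589)/1.965 = 0.28.
Then σ = (x₂ − x₁)/(z₂ − z₁) = (0.589 − 0.0974)/1.965 = 0.25.
Precision τ = 1/σ² = 1/0.2501² = 16.

μ = 0.28, τ = 16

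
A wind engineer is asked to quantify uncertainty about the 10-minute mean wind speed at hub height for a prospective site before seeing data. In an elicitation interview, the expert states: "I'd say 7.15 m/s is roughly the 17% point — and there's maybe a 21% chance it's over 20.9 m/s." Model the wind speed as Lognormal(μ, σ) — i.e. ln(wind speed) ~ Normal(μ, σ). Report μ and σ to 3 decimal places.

μ ≈ 2.548, σ ≈ 0.609

If T ~ Lognormal(μ,σ) then ln T ~ Normal(μ,σ), so the p-quantile of ln T is μ + z_p·σ.
ln(7.15) = 1.967 and ln(20.9) = 3.04; z_{0.17} = -0.9542, z_{0.79} = 0.8064.
σ = (3.04 − 1.967)/(0.8064 − (-0.9542)) = 0.609.
μ = 1.967 − (-0.9542)·0.609 = 2.548.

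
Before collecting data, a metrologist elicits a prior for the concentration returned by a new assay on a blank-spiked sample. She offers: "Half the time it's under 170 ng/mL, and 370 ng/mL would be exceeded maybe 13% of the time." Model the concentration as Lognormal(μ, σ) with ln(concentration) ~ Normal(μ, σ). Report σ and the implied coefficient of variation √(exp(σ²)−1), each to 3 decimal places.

σ ≈ 0.690, CV ≈ 0.782

If T ~ Lognormal(μ,σ) then ln T ~ Normal(μ,σ), so the p-quantile of ln T is μ + z_p·σ.
ln(170) = 5.136 and ln(370) = 5.914; z_{0.5} = 0, z_{0.87} = 1.126.
σ = (5.914 − 5.136)/(1.126 − (0)) = 0.690.
μ = 5.136 − (0)·0.690 = 5.136.
CV = √(exp(σ²)−1) = √(exp(0.4767)−1) = 0.782.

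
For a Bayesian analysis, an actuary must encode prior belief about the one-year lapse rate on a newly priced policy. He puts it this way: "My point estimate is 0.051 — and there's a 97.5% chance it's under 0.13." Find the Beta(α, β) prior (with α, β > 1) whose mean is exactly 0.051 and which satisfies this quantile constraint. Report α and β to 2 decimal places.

With mean 0.051 fixed, write α = 0.051s, β = 0.949s where s = α+β.
Need P(θ < 0.13) = 0.975 under Beta(0.051s, 0.949s). Normal approximation: (q−m)/√(m(1−m)/s) ≈ z_{0.975} = 1.96, so s ≈ 0.051·0.949·(1.96)²/(0.13−0.051)² = 29.8.
At s = 29.8: P(θ<0.13) ≈ 0.951. Adjusting to match 0.975 gives s ≈ 45.78.
So α = 0.051·45.78 ≈ 2.34, β = 0.949·45.78 ≈ 43.45.

α ≈ 2.34, β ≈ 43.45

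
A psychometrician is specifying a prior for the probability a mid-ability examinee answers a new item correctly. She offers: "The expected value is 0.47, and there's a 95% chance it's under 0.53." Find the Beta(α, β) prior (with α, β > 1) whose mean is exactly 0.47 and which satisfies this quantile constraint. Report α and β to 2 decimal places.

With mean 0.47 fixed, write α = 0.47s, β = 0.53s where s = α+β.
Need P(θ < 0.53) = 0.95 under Beta(0.47s, 0.53s). Normal approximation: (q−m)/√(m(1−m)/s) ≈ z_{0.95} = 1.64, so s ≈ 0.47·0.53·(1.64)²/(0.53−0.47)² = 187.2.
At s = 187.2: P(θ<0.53) ≈ 0.950. Adjusting to match 0.95 gives s ≈ 187.49.
So α = 0.47·187.49 ≈ 88.12, β = 0.53·187.49 ≈ 99.37.

α ≈ 88.12, β ≈ 99.37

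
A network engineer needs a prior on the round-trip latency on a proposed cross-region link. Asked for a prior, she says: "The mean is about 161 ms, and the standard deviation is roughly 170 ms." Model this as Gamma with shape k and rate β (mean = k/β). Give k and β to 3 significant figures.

k ≈ 0.897, β ≈ 0.00557

For Gamma(k, rate β): mean = k/β, variance = k/β², so CV = 1/√k.
CV = SD/mean = 170/161 = 1.056, hence k = 1/CV² = 0.897.
Then β = k/mean = 0.897/161 = 0.00557.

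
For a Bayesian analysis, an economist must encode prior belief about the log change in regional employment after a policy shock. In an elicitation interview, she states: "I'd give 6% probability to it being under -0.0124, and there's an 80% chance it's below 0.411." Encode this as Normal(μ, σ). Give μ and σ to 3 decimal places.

μ = 0.262, σ = 0.177

The p-quantile of Normal(μ,σ) is μ + z_p·σ, with z_{0.06} = -1.555 and z_{0.8} = 0.8416.
Eliminate σ: μ = (z₂·x₁ − z₁·x₂)/(z₂ − z₁) = (0.8416·-0.0124 − (-1.555)·0.411)/2.396 = 0.262.
Then σ = (x₂ − x₁)/(z₂ − z₁) = (0.411 − -0.0124)/2.396 = 0.177.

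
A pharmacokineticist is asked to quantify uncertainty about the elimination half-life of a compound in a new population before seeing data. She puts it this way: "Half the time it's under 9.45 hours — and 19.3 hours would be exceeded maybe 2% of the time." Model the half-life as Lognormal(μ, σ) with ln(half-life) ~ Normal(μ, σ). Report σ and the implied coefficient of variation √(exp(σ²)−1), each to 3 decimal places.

If T ~ Lognormal(μ,σ) then ln T ~ Normal(μ,σ), so the p-quantile of ln T is μ + z_p·σ.
ln(9.45) = 2.246 and ln(19.3) = 2.96; z_{0.5} = 0, z_{0.98} = 2.054.
σ = (2.96 − 2.246)/(2.054 − (0)) = 0.348.
μ = 2.246 − (0)·0.348 = 2.246.
CV = √(exp(σ²)−1) = √(exp(0.1209)−1) = 0.358.

σ ≈ 0.348, CV ≈ 0.358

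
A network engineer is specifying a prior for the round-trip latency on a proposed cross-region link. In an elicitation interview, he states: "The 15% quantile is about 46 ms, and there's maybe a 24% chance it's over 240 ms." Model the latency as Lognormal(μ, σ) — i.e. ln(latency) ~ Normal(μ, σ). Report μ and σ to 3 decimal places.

μ ≈ 4.811, σ ≈ 0.948

If T ~ Lognormal(μ,σ) then ln T ~ Normal(μ,σ), so the p-quantile of ln T is μ + z_p·σ.
ln(46) = 3.829 and ln(240) = 5.481; z_{0.15} = -1.036, z_{0.76} = 0.7063.
σ = (5.481 − 3.829)/(0.7063 − (-1.036)) = 0.948.
μ = 3.829 − (-1.036)·0.948 = 4.811.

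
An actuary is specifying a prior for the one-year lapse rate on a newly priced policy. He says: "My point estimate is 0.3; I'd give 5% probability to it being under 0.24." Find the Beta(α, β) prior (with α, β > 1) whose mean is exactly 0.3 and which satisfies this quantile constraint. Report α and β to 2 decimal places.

With mean 0.3 fixed, write α = 0.3s, β = 0.7s where s = α+β.
Need P(θ < 0.24) = 0.05 under Beta(0.3s, 0.7s). Normal approximation: (q−m)/√(m(1−m)/s) ≈ z_{0.05} = -1.64, so s ≈ 0.3·0.7·(-1.64)²/(0.24−0.3)² = 157.8.
At s = 157.8: P(θ<0.24) ≈ 0.045. Adjusting to match 0.05 gives s ≈ 149.03.
So α = 0.3·149.03 ≈ 44.71, β = 0.7·149.03 ≈ 104.32.

α ≈ 44.71, β ≈ 104.32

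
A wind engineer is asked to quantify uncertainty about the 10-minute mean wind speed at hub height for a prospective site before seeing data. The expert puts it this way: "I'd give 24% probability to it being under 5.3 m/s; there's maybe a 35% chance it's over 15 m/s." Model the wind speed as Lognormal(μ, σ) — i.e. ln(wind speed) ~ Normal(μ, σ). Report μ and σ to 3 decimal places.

If T ~ Lognormal(μ,σ) then ln T ~ Normal(μ,σ), so the p-quantile of ln T is μ + z_p·σ.
ln(5.3) = 1.668 and ln(15) = 2.708; z_{0.24} = -0.7063, z_{0.65} = 0.3853.
σ = (2.708 − 1.668)/(0.3853 − (-0.7063)) = 0.953.
μ = 1.668 − (-0.7063)·0.953 = 2.341.

μ ≈ 2.341, σ ≈ 0.953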